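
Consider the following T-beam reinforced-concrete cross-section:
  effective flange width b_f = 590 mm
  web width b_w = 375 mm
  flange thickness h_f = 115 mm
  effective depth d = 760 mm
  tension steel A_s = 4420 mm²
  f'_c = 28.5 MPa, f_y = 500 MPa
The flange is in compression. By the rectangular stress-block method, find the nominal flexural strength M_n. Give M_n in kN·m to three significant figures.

M_n ≈ 1500 kN·m

Tension: T = A_s f_y = 4420 × 500 = 2210000 N.
Try a within the flange: a = T/(0.85 f'_c b_f) = 2210000/(0.85 × 28.5 × 590) = 154.62 mm.
a = 154.62 > h_f = 115 mm: the block extends into the web. Split into flange-overhang and web parts.
C_f = 0.85 f'_c (b_f − b_w) h_f = 0.85 × 28.5 × (590 − 375) × 115 = 598963 N.
Remaining web compression depth: a_w = (T − C_f)/(0.85 f'_c b_w) = (2210000 − 598963)/(0.85 × 28.5 × 375) = 177.34 mm.
M_n = C_f(d − h_f/2) + (T − C_f)(d − a_w/2) = 598963 × (760 − 57.5) + 1611037 × (760 − 88.67) = 420.77 + 1081.54 = 1502.31 × 10⁶ N·mm.
M_n = 1502.31 kN·m.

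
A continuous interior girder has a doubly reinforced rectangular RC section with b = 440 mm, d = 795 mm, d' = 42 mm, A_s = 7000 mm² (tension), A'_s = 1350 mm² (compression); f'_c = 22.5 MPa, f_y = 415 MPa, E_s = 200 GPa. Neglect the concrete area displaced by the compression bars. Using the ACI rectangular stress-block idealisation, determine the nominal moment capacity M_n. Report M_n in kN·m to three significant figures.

Assume both tension and compression steel yield.
Net tension couple steel: A_s − A'_s = 5650 mm².
a = (A_s − A'_s) f_y / (0.85 f'_c b) = 2344750/(0.85 × 22.5 × 440) = 278.64 mm.
c = a/β₁ = 278.64/0.85 = 327.81 mm; ε'_s = 0.003(c − d')/c = 0.0026 ≥ f_y/E_s = 0.0021, so compression steel does yield.
M_n = (A_s − A'_s) f_y (d − a/2) + A'_s f_y (d − d') = [2344750 × (795 − 139.32) + 560250 × (795 − 42)] × 10⁻⁶ = 1537.41 + 421.87 = 1959.28 kN·m.

M_n ≈ 1960 kN·m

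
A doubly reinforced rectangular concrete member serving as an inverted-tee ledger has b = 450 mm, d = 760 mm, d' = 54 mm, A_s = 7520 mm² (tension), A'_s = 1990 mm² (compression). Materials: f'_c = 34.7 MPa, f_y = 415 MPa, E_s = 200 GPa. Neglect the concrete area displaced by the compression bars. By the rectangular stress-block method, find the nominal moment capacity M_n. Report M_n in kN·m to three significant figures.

M_n ≈ 2130 kN·m

Assume both tension and compression steel yield.
Net tension couple steel: A_s − A'_s = 5530 mm².
a = (A_s − A'_s) f_y / (0.85 f'_c b) = 2294950/(0.85 × 34.7 × 450) = 172.91 mm.
c = a/β₁ = 172.91/0.802 = 215.60 mm; ε'_s = 0.003(c − d')/c = 0.0022 ≥ f_y/E_s = 0.0021, so compression steel does yield.
M_n = (A_s − A'_s) f_y (d − a/2) + A'_s f_y (d − d') = [2294950 × (760 − 86.455) + 825850 × (760 − 54)] × 10⁻⁶ = 1545.75 + 583.05 = 2128.80 kN·m.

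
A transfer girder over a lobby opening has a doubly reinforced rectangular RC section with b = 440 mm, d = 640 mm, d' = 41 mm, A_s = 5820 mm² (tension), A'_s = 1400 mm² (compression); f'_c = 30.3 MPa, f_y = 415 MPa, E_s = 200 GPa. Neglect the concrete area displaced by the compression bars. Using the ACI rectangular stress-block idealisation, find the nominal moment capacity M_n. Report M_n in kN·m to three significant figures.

Assume both tension and compression steel yield.
Net tension couple steel: A_s − A'_s = 4420 mm².
a = (A_s − A'_s) f_y / (0.85 f'_c b) = 1834300/(0.85 × 30.3 × 440) = 161.87 mm.
c = a/β₁ = 161.87/0.834 = 194.09 mm; ε'_s = 0.003(c − d')/c = 0.0024 ≥ f_y/E_s = 0.0021, so compression steel does yield.
M_n = (A_s − A'_s) f_y (d − a/2) + A'_s f_y (d − d') = [1834300 × (640 − 80.935) + 581000 × (640 − 41)] × 10⁻⁶ = 1025.49 + 348.02 = 1373.51 kN·m.

M_n ≈ 1370 kN·m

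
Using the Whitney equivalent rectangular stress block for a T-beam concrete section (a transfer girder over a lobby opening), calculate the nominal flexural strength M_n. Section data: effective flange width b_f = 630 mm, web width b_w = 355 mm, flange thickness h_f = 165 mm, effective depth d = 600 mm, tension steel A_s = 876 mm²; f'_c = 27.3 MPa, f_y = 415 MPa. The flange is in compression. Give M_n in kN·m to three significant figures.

M_n ≈ 214 kN·m

Tension: T = A_s f_y = 876 × 415 = 363540 N.
Try a within the flange: a = T/(0.85 f'_c b_f) = 363540/(0.85 × 27.3 × 630) = 24.87 mm.
Since a = 24.87 ≤ h_f = 165 mm, the stress block lies entirely in the flange; analyse as a rectangular beam of width b_f.
M_n = T(d − a/2) = 363540 × (600 − 12.435) = 213.60 × 10⁶ N·mm.
M_n = 213.60 kN·m.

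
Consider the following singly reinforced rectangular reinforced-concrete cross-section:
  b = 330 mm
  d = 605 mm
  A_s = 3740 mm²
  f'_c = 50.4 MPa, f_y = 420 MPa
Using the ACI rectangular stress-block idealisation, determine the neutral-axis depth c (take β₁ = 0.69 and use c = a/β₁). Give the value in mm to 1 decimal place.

c ≈ 161.0 mm

T = A_s f_y = 3740 × 420 = 1570800 N = 1570.8 kN.
Setting C = 0.85 f'_c a b equal to T: a = 1570800/(0.85 × 50.4 × 330) = 111.111 mm.
With β₁ = 0.69, c = a/β₁ = 111.111/0.69 = 161.0 mm.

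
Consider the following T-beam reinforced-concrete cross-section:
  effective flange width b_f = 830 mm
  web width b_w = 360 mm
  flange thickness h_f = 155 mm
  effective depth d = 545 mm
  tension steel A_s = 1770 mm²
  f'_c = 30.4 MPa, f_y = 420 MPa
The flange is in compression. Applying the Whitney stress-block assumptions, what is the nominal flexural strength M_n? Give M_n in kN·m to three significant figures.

Tension: T = A_s f_y = 1770 × 420 = 743400 N.
Try a within the flange: a = T/(0.85 f'_c b_f) = 743400/(0.85 × 30.4 × 830) = 34.66 mm.
Since a = 34.66 ≤ h_f = 155 mm, the stress block lies entirely in the flange; analyse as a rectangular beam of width b_f.
M_n = T(d − a/2) = 743400 × (545 − 17.33) = 392.27 × 10⁶ N·mm.
M_n = 392.27 kN·m.

M_n ≈ 392 kN·m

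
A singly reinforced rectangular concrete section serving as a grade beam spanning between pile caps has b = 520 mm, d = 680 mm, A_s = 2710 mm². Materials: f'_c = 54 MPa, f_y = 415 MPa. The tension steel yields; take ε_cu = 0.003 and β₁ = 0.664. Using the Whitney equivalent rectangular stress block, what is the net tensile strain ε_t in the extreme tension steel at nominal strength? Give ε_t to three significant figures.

a = A_s f_y/(0.85 f'_c b) = 47.12 mm.
β₁ = 0.664, so c = a/β₁ = 47.12/0.664 = 70.96 mm.
From the linear strain diagram with ε_cu = 0.003: ε_t = 0.003 (d − c)/c = 0.003 × (680 − 70.96)/70.96 = 0.0257.
Since ε_t ≥ 0.005, the section is tension-controlled.

ε_t ≈ 0.0257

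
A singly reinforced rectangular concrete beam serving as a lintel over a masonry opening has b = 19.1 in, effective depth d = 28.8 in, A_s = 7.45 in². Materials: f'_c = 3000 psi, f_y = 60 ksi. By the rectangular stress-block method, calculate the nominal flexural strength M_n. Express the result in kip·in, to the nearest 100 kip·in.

T = A_s f_y = 7.45 × 60 = 447 kips.
a = T/(0.85 f'_c b) = 447/(0.85 × 3 × 19.1) = 9.178 in.
M_n = T(d − a/2) = 447 × (28.8 − 4.589) = 10822.3 kip·in.

M_n ≈ 10800 kip·in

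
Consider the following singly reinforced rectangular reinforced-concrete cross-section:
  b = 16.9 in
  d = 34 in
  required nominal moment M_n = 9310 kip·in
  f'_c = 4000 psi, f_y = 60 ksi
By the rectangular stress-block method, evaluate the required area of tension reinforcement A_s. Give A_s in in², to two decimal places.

A_s ≈ 4.94 in²

From M_n = 0.85 f'_c a b (d − a/2):
a = d − √(d² − 2M_n/(0.85 f'_c b)) = 34 − √(34² − 2 × 9310/(0.85 × 4 × 16.9)) = 5.156 in.
A_s = 0.85 f'_c a b / f_y = 0.85 × 4 × 5.156 × 16.9 / 60 = 4.938 in².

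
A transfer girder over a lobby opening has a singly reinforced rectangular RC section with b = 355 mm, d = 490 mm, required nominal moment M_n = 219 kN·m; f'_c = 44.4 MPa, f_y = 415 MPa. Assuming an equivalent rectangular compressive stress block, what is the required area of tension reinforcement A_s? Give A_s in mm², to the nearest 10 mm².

With M_n = 0.85 f'_c a b (d − a/2), solve the quadratic for a:
a = d − √(d² − 2M_n/(0.85 f'_c b)) = 490 − √(490² − 2 × 219×10⁶/(0.85 × 44.4 × 355)) = 34.58 mm.
A_s = 0.85 f'_c a b / f_y = 0.85 × 44.4 × 34.58 × 355 / 415 = 1116.4 mm².

A_s ≈ 1120 mm²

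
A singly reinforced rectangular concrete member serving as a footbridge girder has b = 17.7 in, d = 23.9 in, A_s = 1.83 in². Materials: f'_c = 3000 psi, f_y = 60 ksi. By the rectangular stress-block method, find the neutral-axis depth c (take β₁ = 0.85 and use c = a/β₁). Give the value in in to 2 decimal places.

T = A_s f_y = 1.83 × 60 = 109.8 kips.
a = T/(0.85 f'_c b) = 109.8/(0.85 × 3 × 17.7) = 2.4327 in.
With β₁ = 0.85, c = a/β₁ = 2.4327/0.85 = 2.86 in.

c ≈ 2.86 in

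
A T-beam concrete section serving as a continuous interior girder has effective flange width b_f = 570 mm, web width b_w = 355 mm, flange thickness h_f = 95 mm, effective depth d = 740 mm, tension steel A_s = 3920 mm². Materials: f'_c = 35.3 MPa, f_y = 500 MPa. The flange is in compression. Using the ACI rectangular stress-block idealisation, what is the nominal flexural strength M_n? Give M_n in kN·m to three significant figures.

Tension: T = A_s f_y = 3920 × 500 = 1960000 N.
Try a within the flange: a = T/(0.85 f'_c b_f) = 1960000/(0.85 × 35.3 × 570) = 114.60 mm.
a = 114.60 > h_f = 95 mm: the block extends into the web. Split into flange-overhang and web parts.
C_f = 0.85 f'_c (b_f − b_w) h_f = 0.85 × 35.3 × (570 − 355) × 95 = 612852 N.
Remaining web compression depth: a_w = (T − C_f)/(0.85 f'_c b_w) = (1960000 − 612852)/(0.85 × 35.3 × 355) = 126.47 mm.
M_n = C_f(d − h_f/2) + (T − C_f)(d − a_w/2) = 612852 × (740 − 47.5) + 1347148 × (740 − 63.235) = 424.40 + 911.70 = 1336.10 × 10⁶ N·mm.
M_n = 1336.10 kN·m.

M_n ≈ 1340 kN·m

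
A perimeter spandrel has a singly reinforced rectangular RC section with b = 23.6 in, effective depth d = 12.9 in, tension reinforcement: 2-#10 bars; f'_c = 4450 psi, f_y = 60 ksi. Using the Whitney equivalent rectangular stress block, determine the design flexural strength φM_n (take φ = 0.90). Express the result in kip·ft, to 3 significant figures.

A_s = 2 × 1.27 = 2.54 in².
T = A_s f_y = 2.54 × 60 = 152.4 kips.
a = T/(0.85 f'_c b) = 152.4/(0.85 × 4.45 × 23.6) = 1.707 in.
M_n = T(d − a/2) = 152.4 × (12.9 − 0.8535) = 1835.9 kip·in = 1835.9/12 = 152.99 kip·ft.
φM_n = 0.90 × 152.99 = 137.69 kip·ft.

φM_n ≈ 138 kip·ft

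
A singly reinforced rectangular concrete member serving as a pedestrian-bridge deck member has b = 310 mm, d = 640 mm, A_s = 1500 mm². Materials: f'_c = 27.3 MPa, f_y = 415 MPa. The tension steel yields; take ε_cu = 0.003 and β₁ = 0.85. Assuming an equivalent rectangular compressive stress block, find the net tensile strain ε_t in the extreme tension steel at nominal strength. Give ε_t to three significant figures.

ε_t ≈ 0.0159

a = A_s f_y/(0.85 f'_c b) = 86.54 mm.
β₁ = 0.85, so c = a/β₁ = 86.54/0.85 = 101.81 mm.
From the linear strain diagram with ε_cu = 0.003: ε_t = 0.003 (d − c)/c = 0.003 × (640 − 101.81)/101.81 = 0.0159.
Since ε_t ≥ 0.005, the section is tension-controlled.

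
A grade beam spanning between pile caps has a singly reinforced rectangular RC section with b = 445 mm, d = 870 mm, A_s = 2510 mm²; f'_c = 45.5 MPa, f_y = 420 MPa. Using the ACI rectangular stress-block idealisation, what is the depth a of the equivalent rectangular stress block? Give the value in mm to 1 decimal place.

T = A_s f_y = 2510 × 420 = 1054200 N = 1054.2 kN.
Setting C = 0.85 f'_c a b equal to T: a = 1054200/(0.85 × 45.5 × 445) = 61.3 mm.

a ≈ 61.3 mm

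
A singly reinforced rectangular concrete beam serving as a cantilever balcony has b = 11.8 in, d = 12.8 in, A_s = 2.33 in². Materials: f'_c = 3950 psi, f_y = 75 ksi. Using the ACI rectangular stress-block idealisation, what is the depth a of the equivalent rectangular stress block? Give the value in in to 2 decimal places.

a ≈ 4.41 in

T = A_s f_y = 2.33 × 75 = 174.75 kips.
a = T/(0.85 f'_c b) = 174.75/(0.85 × 3.95 × 11.8) = 4.41 in.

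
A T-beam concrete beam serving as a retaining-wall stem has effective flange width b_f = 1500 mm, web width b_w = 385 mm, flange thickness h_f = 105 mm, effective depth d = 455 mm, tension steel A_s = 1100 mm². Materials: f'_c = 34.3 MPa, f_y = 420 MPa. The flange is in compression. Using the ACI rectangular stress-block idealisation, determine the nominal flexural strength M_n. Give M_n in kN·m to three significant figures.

M_n ≈ 208 kN·m

Tension: T = A_s f_y = 1100 × 420 = 462000 N.
Try a within the flange: a = T/(0.85 f'_c b_f) = 462000/(0.85 × 34.3 × 1500) = 10.56 mm.
Since a = 10.56 ≤ h_f = 105 mm, the stress block lies entirely in the flange; analyse as a rectangular beam of width b_f.
M_n = T(d − a/2) = 462000 × (455 − 5.28) = 207.77 × 10⁶ N·mm.
M_n = 207.77 kN·m.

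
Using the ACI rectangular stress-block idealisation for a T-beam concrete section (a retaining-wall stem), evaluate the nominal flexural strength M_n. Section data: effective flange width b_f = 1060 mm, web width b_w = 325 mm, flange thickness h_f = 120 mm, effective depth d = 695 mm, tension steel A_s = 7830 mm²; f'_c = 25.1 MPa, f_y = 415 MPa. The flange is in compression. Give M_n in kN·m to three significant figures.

M_n ≈ 2010 kN·m

Tension: T = A_s f_y = 7830 × 415 = 3249450 N.
Try a within the flange: a = T/(0.85 f'_c b_f) = 3249450/(0.85 × 25.1 × 1060) = 143.68 mm.
a = 143.68 > h_f = 120 mm: the block extends into the web. Split into flange-overhang and web parts.
C_f = 0.85 f'_c (b_f − b_w) h_f = 0.85 × 25.1 × (1060 − 325) × 120 = 1881747 N.
Remaining web compression depth: a_w = (T − C_f)/(0.85 f'_c b_w) = (3249450 − 1881747)/(0.85 × 25.1 × 325) = 197.25 mm.
M_n = C_f(d − h_f/2) + (T − C_f)(d − a_w/2) = 1881747 × (695 − 60) + 1367703 × (695 − 98.625) = 1194.91 + 815.66 = 2010.57 × 10⁶ N·mm.
M_n = 2010.57 kN·m.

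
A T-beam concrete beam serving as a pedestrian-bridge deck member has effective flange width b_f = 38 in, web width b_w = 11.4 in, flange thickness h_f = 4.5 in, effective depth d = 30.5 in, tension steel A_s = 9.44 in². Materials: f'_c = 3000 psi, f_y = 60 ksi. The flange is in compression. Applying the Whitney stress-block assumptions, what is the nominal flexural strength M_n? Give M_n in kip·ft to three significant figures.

M_n ≈ 1280 kip·ft

Tension: T = A_s f_y = 9.44 × 60 = 566.4 kips.
Try a within the flange: a = T/(0.85 f'_c b_f) = 566.4/(0.85 × 3 × 38) = 5.845 in.
a = 5.845 > h_f = 4.5 in: the block extends into the web. Split into flange-overhang and web parts.
C_f = 0.85 f'_c (b_f − b_w) h_f = 0.85 × 3 × (38 − 11.4) × 4.5 = 305.2 kips.
Remaining web compression depth: a_w = (T − C_f)/(0.85 f'_c b_w) = (566.4 − 305.2)/(0.85 × 3 × 11.4) = 8.985 in.
M_n = C_f(d − h_f/2) + (T − C_f)(d − a_w/2) = 305.2 × (30.5 − 2.25) + 261.2 × (30.5 − 4.4925) = 8621.9 + 6793.2 = 15415.1 kip·in.
M_n = 15415.1/12 = 1284.59 kip·ft.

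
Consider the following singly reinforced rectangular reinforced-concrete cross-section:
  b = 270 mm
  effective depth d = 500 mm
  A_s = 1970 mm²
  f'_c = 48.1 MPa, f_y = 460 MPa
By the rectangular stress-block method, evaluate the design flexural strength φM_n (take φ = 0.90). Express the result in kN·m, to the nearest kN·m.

T = A_s f_y = 1970 × 460 = 906200 N = 906.2 kN.
From C = T: a = T/(0.85 f'_c b) = 906200/(0.85 × 48.1 × 270) = 82.09 mm.
M_n = T(d − a/2) = 906.2 kN × (500 − 41.045) mm = 415.91 kN·m.
φM_n = 0.90 × 415.91 = 374.32 kN·m.

φM_n ≈ 374 kN·m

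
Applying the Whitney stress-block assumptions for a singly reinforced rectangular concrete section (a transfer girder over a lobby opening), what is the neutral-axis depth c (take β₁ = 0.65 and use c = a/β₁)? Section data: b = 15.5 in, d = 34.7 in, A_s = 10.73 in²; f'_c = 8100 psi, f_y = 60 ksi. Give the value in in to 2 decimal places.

T = A_s f_y = 10.73 × 60 = 643.8 kips.
a = T/(0.85 f'_c b) = 643.8/(0.85 × 8.1 × 15.5) = 6.0328 in.
With β₁ = 0.65, c = a/β₁ = 6.0328/0.65 = 9.28 in.

c ≈ 9.28 in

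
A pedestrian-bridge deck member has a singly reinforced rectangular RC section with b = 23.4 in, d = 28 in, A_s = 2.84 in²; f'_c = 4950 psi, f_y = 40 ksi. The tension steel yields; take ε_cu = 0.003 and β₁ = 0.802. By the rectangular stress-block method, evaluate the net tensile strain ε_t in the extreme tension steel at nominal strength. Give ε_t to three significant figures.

a = A_s f_y/(0.85 f'_c b) = 1.154 in.
β₁ = 0.802, so c = a/β₁ = 1.154/0.802 = 1.439 in.
From the linear strain diagram with ε_cu = 0.003: ε_t = 0.003 (d − c)/c = 0.003 × (28 − 1.439)/1.439 = 0.0554.
Since ε_t ≥ 0.005, the section is tension-controlled.

ε_t ≈ 0.0554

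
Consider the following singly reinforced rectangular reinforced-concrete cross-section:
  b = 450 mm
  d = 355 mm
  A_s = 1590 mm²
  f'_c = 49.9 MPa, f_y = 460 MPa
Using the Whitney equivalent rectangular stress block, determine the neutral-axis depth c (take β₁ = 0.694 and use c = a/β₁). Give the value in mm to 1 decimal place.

c ≈ 55.2 mm

T = A_s f_y = 1590 × 460 = 731400 N = 731.4 kN.
Setting C = 0.85 f'_c a b equal to T: a = 731400/(0.85 × 49.9 × 450) = 38.320 mm.
With β₁ = 0.694, c = a/β₁ = 38.320/0.694 = 55.2 mm.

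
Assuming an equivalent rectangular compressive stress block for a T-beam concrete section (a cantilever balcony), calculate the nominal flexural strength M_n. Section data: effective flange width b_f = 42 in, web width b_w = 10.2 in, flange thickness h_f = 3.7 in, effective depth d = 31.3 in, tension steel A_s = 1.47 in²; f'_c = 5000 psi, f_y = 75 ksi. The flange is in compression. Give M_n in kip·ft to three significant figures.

Tension: T = A_s f_y = 1.47 × 75 = 110.25 kips.
Try a within the flange: a = T/(0.85 f'_c b_f) = 110.25/(0.85 × 5 × 42) = 0.618 in.
Since a = 0.618 ≤ h_f = 3.7 in, the stress block lies entirely in the flange; analyse as a rectangular beam of width b_f.
M_n = T(d − a/2) = 110.25 × (31.3 − 0.309) = 3416.8 kip·in.
M_n = 3416.8/12 = 284.73 kip·ft.

M_n ≈ 285 kip·ft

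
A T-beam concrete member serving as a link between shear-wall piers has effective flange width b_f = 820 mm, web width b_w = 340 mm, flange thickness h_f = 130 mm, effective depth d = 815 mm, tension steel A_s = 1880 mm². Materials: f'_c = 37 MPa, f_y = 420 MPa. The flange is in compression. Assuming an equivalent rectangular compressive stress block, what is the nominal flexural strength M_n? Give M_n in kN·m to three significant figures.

M_n ≈ 631 kN·m

Tension: T = A_s f_y = 1880 × 420 = 789600 N.
Try a within the flange: a = T/(0.85 f'_c b_f) = 789600/(0.85 × 37 × 820) = 30.62 mm.
Since a = 30.62 ≤ h_f = 130 mm, the stress block lies entirely in the flange; analyse as a rectangular beam of width b_f.
M_n = T(d − a/2) = 789600 × (815 − 15.31) = 631.44 × 10⁶ N·mm.
M_n = 631.44 kN·m.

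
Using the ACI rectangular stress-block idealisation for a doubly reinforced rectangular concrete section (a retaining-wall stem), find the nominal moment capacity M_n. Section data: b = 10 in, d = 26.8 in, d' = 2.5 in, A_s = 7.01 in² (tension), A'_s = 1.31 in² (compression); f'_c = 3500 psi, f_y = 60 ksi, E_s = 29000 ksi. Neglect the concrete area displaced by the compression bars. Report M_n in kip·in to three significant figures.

Assume both steels yield.
a = (A_s − A'_s) f_y/(0.85 f'_c b) = (7.01 − 1.31) × 60/(0.85 × 3.5 × 10) = 11.496 in.
c = a/β₁ = 11.496/0.85 = 13.525 in; ε'_s = 0.003(c − d')/c = 0.0024 ≥ ε_y = 0.0021, so the compression steel yields.
M_n = (A_s − A'_s) f_y (d − a/2) + A'_s f_y (d − d') = 342 × (26.8 − 5.748) + 78.6 × (26.8 − 2.5) = 7199.8 + 1910.0 = 9109.8 kip·in.

M_n ≈ 9110 kip·in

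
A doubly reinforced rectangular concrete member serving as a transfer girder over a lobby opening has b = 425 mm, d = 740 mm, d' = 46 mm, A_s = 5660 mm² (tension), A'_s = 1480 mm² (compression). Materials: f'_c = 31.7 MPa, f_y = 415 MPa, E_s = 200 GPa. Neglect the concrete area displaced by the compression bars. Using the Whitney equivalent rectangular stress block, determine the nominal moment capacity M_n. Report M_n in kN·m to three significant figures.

Assume both tension and compression steel yield.
Net tension couple steel: A_s − A'_s = 4180 mm².
a = (A_s − A'_s) f_y / (0.85 f'_c b) = 1734700/(0.85 × 31.7 × 425) = 151.48 mm.
c = a/β₁ = 151.48/0.824 = 183.83 mm; ε'_s = 0.003(c − d')/c = 0.0022 ≥ f_y/E_s = 0.0021, so compression steel does yield.
M_n = (A_s − A'_s) f_y (d − a/2) + A'_s f_y (d − d') = [1734700 × (740 − 75.74) + 614200 × (740 − 46)] × 10⁻⁶ = 1152.29 + 426.25 = 1578.54 kN·m.

M_n ≈ 1580 kN·m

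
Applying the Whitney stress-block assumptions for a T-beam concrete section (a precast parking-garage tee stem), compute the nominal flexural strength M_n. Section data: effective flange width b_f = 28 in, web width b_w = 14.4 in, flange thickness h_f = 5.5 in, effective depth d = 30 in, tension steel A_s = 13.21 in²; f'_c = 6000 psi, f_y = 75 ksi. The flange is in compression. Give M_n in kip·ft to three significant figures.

Tension: T = A_s f_y = 13.21 × 75 = 990.75 kips.
Try a within the flange: a = T/(0.85 f'_c b_f) = 990.75/(0.85 × 6 × 28) = 6.938 in.
a = 6.938 > h_f = 5.5 in: the block extends into the web. Split into flange-overhang and web parts.
C_f = 0.85 f'_c (b_f − b_w) h_f = 0.85 × 6 × (28 − 14.4) × 5.5 = 381.5 kips.
Remaining web compression depth: a_w = (T − C_f)/(0.85 f'_c b_w) = (990.75 − 381.5)/(0.85 × 6 × 14.4) = 8.296 in.
M_n = C_f(d − h_f/2) + (T − C_f)(d − a_w/2) = 381.5 × (30 − 2.75) + 609.25 × (30 − 4.148) = 10395.9 + 15750.3 = 26146.2 kip·in.
M_n = 26146.2/12 = 2178.85 kip·ft.

M_n ≈ 2180 kip·ft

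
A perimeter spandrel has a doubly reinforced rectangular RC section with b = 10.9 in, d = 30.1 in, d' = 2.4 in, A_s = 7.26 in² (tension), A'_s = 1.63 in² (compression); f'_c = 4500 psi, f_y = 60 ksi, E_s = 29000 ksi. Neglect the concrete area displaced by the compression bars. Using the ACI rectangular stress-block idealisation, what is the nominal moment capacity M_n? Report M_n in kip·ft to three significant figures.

Assume both steels yield.
a = (A_s − A'_s) f_y/(0.85 f'_c b) = (7.26 − 1.63) × 60/(0.85 × 4.5 × 10.9) = 8.102 in.
c = a/β₁ = 8.102/0.825 = 9.821 in; ε'_s = 0.003(c − d')/c = 0.0023 ≥ ε_y = 0.0021, so the compression steel yields.
M_n = (A_s − A'_s) f_y (d − a/2) + A'_s f_y (d − d') = 337.8 × (30.1 − 4.051) + 97.8 × (30.1 − 2.4) = 8799.4 + 2709.1 = 11508.5 kip·in = 11508.5/12 = 959.04 kip·ft.

M_n ≈ 959 kip·ft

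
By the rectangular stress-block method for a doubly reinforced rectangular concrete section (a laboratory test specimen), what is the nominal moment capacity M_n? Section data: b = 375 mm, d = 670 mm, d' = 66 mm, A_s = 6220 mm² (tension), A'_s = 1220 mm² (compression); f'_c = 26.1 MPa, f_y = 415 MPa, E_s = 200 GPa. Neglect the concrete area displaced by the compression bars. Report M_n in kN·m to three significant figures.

M_n ≈ 1440 kN·m

Assume both tension and compression steel yield.
Net tension couple steel: A_s − A'_s = 5000 mm².
a = (A_s − A'_s) f_y / (0.85 f'_c b) = 2075000/(0.85 × 26.1 × 375) = 249.42 mm.
c = a/β₁ = 249.42/0.85 = 293.44 mm; ε'_s = 0.003(c − d')/c = 0.0023 ≥ f_y/E_s = 0.0021, so compression steel does yield.
M_n = (A_s − A'_s) f_y (d − a/2) + A'_s f_y (d − d') = [2075000 × (670 − 124.71) + 506300 × (670 − 66)] × 10⁻⁶ = 1131.48 + 305.81 = 1437.29 kN·m.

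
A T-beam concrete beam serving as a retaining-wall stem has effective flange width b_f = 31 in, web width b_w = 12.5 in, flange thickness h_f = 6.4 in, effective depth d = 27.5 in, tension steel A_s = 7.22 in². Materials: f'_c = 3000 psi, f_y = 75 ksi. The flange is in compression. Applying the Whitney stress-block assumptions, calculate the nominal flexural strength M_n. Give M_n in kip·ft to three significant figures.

M_n ≈ 1090 kip·ft

Tension: T = A_s f_y = 7.22 × 75 = 541.5 kips.
Try a within the flange: a = T/(0.85 f'_c b_f) = 541.5/(0.85 × 3 × 31) = 6.850 in.
a = 6.850 > h_f = 6.4 in: the block extends into the web. Split into flange-overhang and web parts.
C_f = 0.85 f'_c (b_f − b_w) h_f = 0.85 × 3 × (31 − 12.5) × 6.4 = 301.9 kips.
Remaining web compression depth: a_w = (T − C_f)/(0.85 f'_c b_w) = (541.5 − 301.9)/(0.85 × 3 × 12.5) = 7.517 in.
M_n = C_f(d − h_f/2) + (T − C_f)(d − a_w/2) = 301.9 × (27.5 − 3.2) + 239.6 × (27.5 − 3.7585) = 7336.2 + 5688.5 = 13024.7 kip·in.
M_n = 13024.7/12 = 1085.39 kip·ft.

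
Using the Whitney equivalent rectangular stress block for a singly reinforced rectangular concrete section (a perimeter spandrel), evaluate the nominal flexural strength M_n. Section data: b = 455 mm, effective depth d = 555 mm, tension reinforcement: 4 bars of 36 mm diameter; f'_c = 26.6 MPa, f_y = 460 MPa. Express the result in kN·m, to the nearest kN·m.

A_s = 4 × 1018 = 4072 mm².
T = A_s f_y = 4072 × 460 = 1873120 N = 1873.12 kN.
From C = T: a = T/(0.85 f'_c b) = 1873120/(0.85 × 26.6 × 455) = 182.08 mm.
M_n = T(d − a/2) = 1873.12 kN × (555 − 91.04) mm = 869.05 kN·m.

M_n ≈ 869 kN·m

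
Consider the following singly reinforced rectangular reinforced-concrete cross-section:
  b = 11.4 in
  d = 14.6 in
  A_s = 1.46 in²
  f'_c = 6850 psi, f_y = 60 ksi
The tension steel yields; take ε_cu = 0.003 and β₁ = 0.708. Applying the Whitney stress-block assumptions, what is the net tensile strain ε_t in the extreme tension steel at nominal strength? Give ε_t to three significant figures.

ε_t ≈ 0.0205

a = A_s f_y/(0.85 f'_c b) = 1.320 in.
β₁ = 0.708, so c = a/β₁ = 1.320/0.708 = 1.864 in.
From the linear strain diagram with ε_cu = 0.003: ε_t = 0.003 (d − c)/c = 0.003 × (14.6 − 1.864)/1.864 = 0.0205.
Since ε_t ≥ 0.005, the section is tension-controlled.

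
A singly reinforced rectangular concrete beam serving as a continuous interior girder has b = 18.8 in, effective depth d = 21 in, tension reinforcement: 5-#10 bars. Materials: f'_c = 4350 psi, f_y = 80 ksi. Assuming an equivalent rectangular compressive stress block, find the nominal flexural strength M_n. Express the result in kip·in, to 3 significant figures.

M_n ≈ 8810 kip·in

A_s = 5 × 1.27 = 6.35 in².
T = A_s f_y = 6.35 × 80 = 508 kips.
a = T/(0.85 f'_c b) = 508/(0.85 × 4.35 × 18.8) = 7.308 in.
M_n = T(d − a/2) = 508 × (21 − 3.654) = 8811.8 kip·in.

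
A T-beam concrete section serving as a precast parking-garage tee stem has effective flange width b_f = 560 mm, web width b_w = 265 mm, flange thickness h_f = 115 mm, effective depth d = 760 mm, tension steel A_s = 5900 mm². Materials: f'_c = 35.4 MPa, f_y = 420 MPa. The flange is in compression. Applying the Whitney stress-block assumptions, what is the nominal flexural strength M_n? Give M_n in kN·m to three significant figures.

Tension: T = A_s f_y = 5900 × 420 = 2478000 N.
Try a within the flange: a = T/(0.85 f'_c b_f) = 2478000/(0.85 × 35.4 × 560) = 147.06 mm.
a = 147.06 > h_f = 115 mm: the block extends into the web. Split into flange-overhang and web parts.
C_f = 0.85 f'_c (b_f − b_w) h_f = 0.85 × 35.4 × (560 − 265) × 115 = 1020803 N.
Remaining web compression depth: a_w = (T − C_f)/(0.85 f'_c b_w) = (2478000 − 1020803)/(0.85 × 35.4 × 265) = 182.75 mm.
M_n = C_f(d − h_f/2) + (T − C_f)(d − a_w/2) = 1020803 × (760 − 57.5) + 1457197 × (760 − 91.375) = 717.11 + 974.32 = 1691.43 × 10⁶ N·mm.
M_n = 1691.43 kN·m.

M_n ≈ 1690 kN·m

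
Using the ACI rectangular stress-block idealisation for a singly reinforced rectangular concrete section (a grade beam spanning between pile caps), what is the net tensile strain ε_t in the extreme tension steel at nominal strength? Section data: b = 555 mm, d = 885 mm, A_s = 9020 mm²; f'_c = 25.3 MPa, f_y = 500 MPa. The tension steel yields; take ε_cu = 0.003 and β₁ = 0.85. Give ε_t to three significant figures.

ε_t ≈ 0.00297

a = A_s f_y/(0.85 f'_c b) = 377.87 mm.
β₁ = 0.85, so c = a/β₁ = 377.87/0.85 = 444.55 mm.
From the linear strain diagram with ε_cu = 0.003: ε_t = 0.003 (d − c)/c = 0.003 × (885 − 444.55)/444.55 = 0.00297.
ε_t < 0.004 — the section is over-reinforced for flexure under ACI limits.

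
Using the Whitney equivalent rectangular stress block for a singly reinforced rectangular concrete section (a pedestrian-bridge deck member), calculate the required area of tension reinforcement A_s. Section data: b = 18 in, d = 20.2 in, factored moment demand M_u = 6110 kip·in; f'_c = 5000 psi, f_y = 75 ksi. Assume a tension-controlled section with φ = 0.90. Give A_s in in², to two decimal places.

A_s ≈ 5.12 in²

M_n = M_u/φ = 6110/0.90 = 6788.89 kip·in.
From M_n = 0.85 f'_c a b (d − a/2):
a = d − √(d² − 2M_n/(0.85 f'_c b)) = 20.2 − √(20.2² − 2 × 6788.89/(0.85 × 5 × 18)) = 5.016 in.
A_s = 0.85 f'_c a b / f_y = 0.85 × 5 × 5.016 × 18 / 75 = 5.116 in².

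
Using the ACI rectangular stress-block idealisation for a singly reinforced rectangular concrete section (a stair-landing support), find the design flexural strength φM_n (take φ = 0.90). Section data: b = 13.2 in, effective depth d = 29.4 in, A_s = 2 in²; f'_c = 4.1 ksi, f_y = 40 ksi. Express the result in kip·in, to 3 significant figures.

φM_n ≈ 2050 kip·in

T = A_s f_y = 2 × 40 = 80 kips.
a = T/(0.85 f'_c b) = 80/(0.85 × 4.1 × 13.2) = 1.739 in.
M_n = T(d − a/2) = 80 × (29.4 − 0.8695) = 2282.4 kip·in.
φM_n = 0.90 × 2282.4 = 2054.2 kip·in.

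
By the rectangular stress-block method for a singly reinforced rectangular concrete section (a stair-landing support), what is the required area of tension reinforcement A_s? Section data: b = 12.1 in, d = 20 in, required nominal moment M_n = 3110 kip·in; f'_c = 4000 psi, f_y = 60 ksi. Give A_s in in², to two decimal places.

From M_n = 0.85 f'_c a b (d − a/2):
a = d − √(d² − 2M_n/(0.85 f'_c b)) = 20 − √(20² − 2 × 3110/(0.85 × 4 × 12.1)) = 4.226 in.
A_s = 0.85 f'_c a b / f_y = 0.85 × 4 × 4.226 × 12.1 / 60 = 2.898 in².

A_s ≈ 2.90 in²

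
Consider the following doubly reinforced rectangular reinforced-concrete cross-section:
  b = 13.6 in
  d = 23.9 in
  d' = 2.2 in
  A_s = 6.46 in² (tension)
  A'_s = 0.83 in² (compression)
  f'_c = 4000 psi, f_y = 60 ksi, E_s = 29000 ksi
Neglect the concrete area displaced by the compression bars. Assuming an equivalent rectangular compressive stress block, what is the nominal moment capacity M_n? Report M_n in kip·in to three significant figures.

M_n ≈ 7920 kip·in

Assume both steels yield.
a = (A_s − A'_s) f_y/(0.85 f'_c b) = (6.46 − 0.83) × 60/(0.85 × 4 × 13.6) = 7.305 in.
c = a/β₁ = 7.305/0.85 = 8.594 in; ε'_s = 0.003(c − d')/c = 0.0022 ≥ ε_y = 0.0021, so the compression steel yields.
M_n = (A_s − A'_s) f_y (d − a/2) + A'_s f_y (d − d') = 337.8 × (23.9 − 3.6525) + 49.8 × (23.9 − 2.2) = 6839.6 + 1080.7 = 7920.3 kip·in.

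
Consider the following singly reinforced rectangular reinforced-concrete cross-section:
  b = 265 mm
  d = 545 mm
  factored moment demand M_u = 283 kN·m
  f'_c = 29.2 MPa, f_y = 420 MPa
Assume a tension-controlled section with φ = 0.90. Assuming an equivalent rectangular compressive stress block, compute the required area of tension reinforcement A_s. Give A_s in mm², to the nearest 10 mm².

M_n = M_u/φ = 283/0.90 = 314.444 kN·m.
With M_n = 0.85 f'_c a b (d − a/2), solve the quadratic for a:
a = d − √(d² − 2M_n/(0.85 f'_c b)) = 545 − √(545² − 2 × 314.444×10⁶/(0.85 × 29.2 × 265)) = 96.21 mm.
A_s = 0.85 f'_c a b / f_y = 0.85 × 29.2 × 96.21 × 265 / 420 = 1506.7 mm².

A_s ≈ 1510 mm²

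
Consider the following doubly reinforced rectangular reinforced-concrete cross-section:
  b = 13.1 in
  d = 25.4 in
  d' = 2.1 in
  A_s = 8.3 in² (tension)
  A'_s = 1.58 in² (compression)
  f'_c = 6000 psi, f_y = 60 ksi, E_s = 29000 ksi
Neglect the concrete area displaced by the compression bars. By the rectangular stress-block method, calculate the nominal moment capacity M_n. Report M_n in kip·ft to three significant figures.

Assume both steels yield.
a = (A_s − A'_s) f_y/(0.85 f'_c b) = (8.3 − 1.58) × 60/(0.85 × 6 × 13.1) = 6.035 in.
c = a/β₁ = 6.035/0.75 = 8.047 in; ε'_s = 0.003(c − d')/c = 0.0022 ≥ ε_y = 0.0021, so the compression steel yields.
M_n = (A_s − A'_s) f_y (d − a/2) + A'_s f_y (d − d') = 403.2 × (25.4 − 3.0175) + 94.8 × (25.4 − 2.1) = 9024.6 + 2208.8 = 11233.4 kip·in = 11233.4/12 = 936.12 kip·ft.

M_n ≈ 936 kip·ft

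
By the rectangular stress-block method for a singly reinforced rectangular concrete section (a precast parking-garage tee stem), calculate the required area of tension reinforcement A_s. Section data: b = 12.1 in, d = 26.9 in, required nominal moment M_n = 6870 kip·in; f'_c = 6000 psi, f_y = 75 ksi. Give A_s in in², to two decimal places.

From M_n = 0.85 f'_c a b (d − a/2):
a = d − √(d² − 2M_n/(0.85 f'_c b)) = 26.9 − √(26.9² − 2 × 6870/(0.85 × 6 × 12.1)) = 4.518 in.
A_s = 0.85 f'_c a b / f_y = 0.85 × 6 × 4.518 × 12.1 / 75 = 3.717 in².

A_s ≈ 3.72 in²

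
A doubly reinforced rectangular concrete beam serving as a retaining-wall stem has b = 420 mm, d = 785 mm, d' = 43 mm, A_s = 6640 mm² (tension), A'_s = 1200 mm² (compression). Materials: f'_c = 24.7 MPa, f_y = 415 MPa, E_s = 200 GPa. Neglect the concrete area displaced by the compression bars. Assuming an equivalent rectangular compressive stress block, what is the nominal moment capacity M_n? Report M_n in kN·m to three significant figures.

M_n ≈ 1850 kN·m

Assume both tension and compression steel yield.
Net tension couple steel: A_s − A'_s = 5440 mm².
a = (A_s − A'_s) f_y / (0.85 f'_c b) = 2257600/(0.85 × 24.7 × 420) = 256.02 mm.
c = a/β₁ = 256.02/0.85 = 301.20 mm; ε'_s = 0.003(c − d')/c = 0.0026 ≥ f_y/E_s = 0.0021, so compression steel does yield.
M_n = (A_s − A'_s) f_y (d − a/2) + A'_s f_y (d − d') = [2257600 × (785 − 128.01) + 498000 × (785 − 43)] × 10⁻⁶ = 1483.22 + 369.52 = 1852.74 kN·m.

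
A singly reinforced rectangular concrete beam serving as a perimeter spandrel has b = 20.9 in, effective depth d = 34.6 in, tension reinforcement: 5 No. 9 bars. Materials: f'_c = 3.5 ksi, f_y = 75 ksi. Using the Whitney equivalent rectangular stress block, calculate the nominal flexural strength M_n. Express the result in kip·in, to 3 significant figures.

A_s = 5 × 1 = 5 in².
T = A_s f_y = 5 × 75 = 375 kips.
a = T/(0.85 f'_c b) = 375/(0.85 × 3.5 × 20.9) = 6.031 in.
M_n = T(d − a/2) = 375 × (34.6 − 3.0155) = 11844.2 kip·in.

M_n ≈ 11800 kip·in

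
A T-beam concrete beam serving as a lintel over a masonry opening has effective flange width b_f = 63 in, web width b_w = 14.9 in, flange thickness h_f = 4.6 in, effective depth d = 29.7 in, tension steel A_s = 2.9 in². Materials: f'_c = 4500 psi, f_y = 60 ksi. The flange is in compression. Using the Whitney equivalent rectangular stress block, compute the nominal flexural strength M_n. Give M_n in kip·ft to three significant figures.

M_n ≈ 425 kip·ft

Tension: T = A_s f_y = 2.9 × 60 = 174 kips.
Try a within the flange: a = T/(0.85 f'_c b_f) = 174/(0.85 × 4.5 × 63) = 0.722 in.
Since a = 0.722 ≤ h_f = 4.6 in, the stress block lies entirely in the flange; analyse as a rectangular beam of width b_f.
M_n = T(d − a/2) = 174 × (29.7 − 0.361) = 5105.0 kip·in.
M_n = 5105.0/12 = 425.42 kip·ft.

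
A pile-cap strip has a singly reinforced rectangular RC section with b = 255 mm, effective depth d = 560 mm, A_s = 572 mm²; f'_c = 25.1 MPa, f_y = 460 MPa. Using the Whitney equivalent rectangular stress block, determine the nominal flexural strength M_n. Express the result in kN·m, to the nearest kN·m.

M_n ≈ 141 kN·m

T = A_s f_y = 572 × 460 = 263120 N = 263.12 kN.
From C = T: a = T/(0.85 f'_c b) = 263120/(0.85 × 25.1 × 255) = 48.36 mm.
M_n = T(d − a/2) = 263.12 kN × (560 − 24.18) mm = 140.98 kN·m.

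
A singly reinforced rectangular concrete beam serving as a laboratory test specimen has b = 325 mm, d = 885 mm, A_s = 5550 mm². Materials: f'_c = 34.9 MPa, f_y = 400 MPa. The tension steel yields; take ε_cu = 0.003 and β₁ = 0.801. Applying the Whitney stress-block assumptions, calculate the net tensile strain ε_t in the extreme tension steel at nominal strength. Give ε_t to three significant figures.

ε_t ≈ 0.00624

a = A_s f_y/(0.85 f'_c b) = 230.26 mm.
β₁ = 0.801, so c = a/β₁ = 230.26/0.801 = 287.47 mm.
From the linear strain diagram with ε_cu = 0.003: ε_t = 0.003 (d − c)/c = 0.003 × (885 − 287.47)/287.47 = 0.00624.
Since ε_t ≥ 0.005, the section is tension-controlled.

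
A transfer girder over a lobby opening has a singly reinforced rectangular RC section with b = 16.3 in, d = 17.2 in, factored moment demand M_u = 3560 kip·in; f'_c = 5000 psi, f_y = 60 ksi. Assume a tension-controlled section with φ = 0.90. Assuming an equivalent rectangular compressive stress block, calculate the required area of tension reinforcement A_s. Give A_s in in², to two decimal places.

M_n = M_u/φ = 3560/0.90 = 3955.56 kip·in.
From M_n = 0.85 f'_c a b (d − a/2):
a = d − √(d² − 2M_n/(0.85 f'_c b)) = 17.2 − √(17.2² − 2 × 3955.56/(0.85 × 5 × 16.3)) = 3.723 in.
A_s = 0.85 f'_c a b / f_y = 0.85 × 5 × 3.723 × 16.3 / 60 = 4.299 in².

A_s ≈ 4.30 in²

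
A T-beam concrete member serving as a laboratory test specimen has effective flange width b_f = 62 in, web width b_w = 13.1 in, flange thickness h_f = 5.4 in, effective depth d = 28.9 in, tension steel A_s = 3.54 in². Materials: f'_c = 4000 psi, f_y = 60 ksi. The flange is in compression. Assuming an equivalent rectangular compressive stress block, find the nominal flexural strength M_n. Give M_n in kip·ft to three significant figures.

M_n ≈ 503 kip·ft

Tension: T = A_s f_y = 3.54 × 60 = 212.4 kips.
Try a within the flange: a = T/(0.85 f'_c b_f) = 212.4/(0.85 × 4 × 62) = 1.008 in.
Since a = 1.008 ≤ h_f = 5.4 in, the stress block lies entirely in the flange; analyse as a rectangular beam of width b_f.
M_n = T(d − a/2) = 212.4 × (28.9 − 0.504) = 6031.3 kip·in.
M_n = 6031.3/12 = 502.61 kip·ft.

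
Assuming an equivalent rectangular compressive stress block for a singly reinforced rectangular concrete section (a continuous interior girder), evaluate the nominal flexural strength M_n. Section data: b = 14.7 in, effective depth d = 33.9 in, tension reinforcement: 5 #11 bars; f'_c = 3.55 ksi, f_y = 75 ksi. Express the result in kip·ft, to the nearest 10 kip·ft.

M_n ≈ 1330 kip·ft

A_s = 5 × 1.56 = 7.8 in².
T = A_s f_y = 7.8 × 75 = 585 kips.
a = T/(0.85 f'_c b) = 585/(0.85 × 3.55 × 14.7) = 13.188 in.
M_n = T(d − a/2) = 585 × (33.9 − 6.594) = 15974.0 kip·in = 15974.0/12 = 1331.17 kip·ft.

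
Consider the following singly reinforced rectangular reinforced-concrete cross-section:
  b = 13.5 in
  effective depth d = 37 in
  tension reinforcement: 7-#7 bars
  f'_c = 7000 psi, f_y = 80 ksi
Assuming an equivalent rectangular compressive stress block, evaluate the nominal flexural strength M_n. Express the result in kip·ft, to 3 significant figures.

A_s = 7 × 0.6 = 4.2 in².
T = A_s f_y = 4.2 × 80 = 336 kips.
a = T/(0.85 f'_c b) = 336/(0.85 × 7 × 13.5) = 4.183 in.
M_n = T(d − a/2) = 336 × (37 − 2.0915) = 11729.3 kip·in = 11729.3/12 = 977.44 kip·ft.

M_n ≈ 977 kip·ft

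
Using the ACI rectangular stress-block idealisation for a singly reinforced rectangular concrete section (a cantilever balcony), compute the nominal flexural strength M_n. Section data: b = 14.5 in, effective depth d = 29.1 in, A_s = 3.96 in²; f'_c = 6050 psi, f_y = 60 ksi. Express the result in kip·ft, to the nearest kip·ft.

T = A_s f_y = 3.96 × 60 = 237.6 kips.
a = T/(0.85 f'_c b) = 237.6/(0.85 × 6.05 × 14.5) = 3.186 in.
M_n = T(d − a/2) = 237.6 × (29.1 − 1.593) = 6535.7 kip·in = 6535.7/12 = 544.64 kip·ft.

M_n ≈ 545 kip·ft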